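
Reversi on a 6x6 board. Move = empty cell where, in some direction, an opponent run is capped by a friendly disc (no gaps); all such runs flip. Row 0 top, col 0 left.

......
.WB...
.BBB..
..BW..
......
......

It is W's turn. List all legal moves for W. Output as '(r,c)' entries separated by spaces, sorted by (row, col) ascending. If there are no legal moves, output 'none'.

Answer: (1,3) (3,1)

Derivation:
(0,1): no bracket -> illegal
(0,2): no bracket -> illegal
(0,3): no bracket -> illegal
(1,0): no bracket -> illegal
(1,3): flips 2 -> legal
(1,4): no bracket -> illegal
(2,0): no bracket -> illegal
(2,4): no bracket -> illegal
(3,0): no bracket -> illegal
(3,1): flips 2 -> legal
(3,4): no bracket -> illegal
(4,1): no bracket -> illegal
(4,2): no bracket -> illegal
(4,3): no bracket -> illegal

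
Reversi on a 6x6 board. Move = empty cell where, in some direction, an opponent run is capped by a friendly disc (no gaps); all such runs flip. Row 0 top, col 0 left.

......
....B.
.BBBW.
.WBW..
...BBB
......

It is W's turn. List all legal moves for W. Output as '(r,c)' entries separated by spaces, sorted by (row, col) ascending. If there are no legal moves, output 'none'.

(0,3): no bracket -> illegal
(0,4): flips 1 -> legal
(0,5): no bracket -> illegal
(1,0): no bracket -> illegal
(1,1): flips 2 -> legal
(1,2): no bracket -> illegal
(1,3): flips 2 -> legal
(1,5): no bracket -> illegal
(2,0): flips 3 -> legal
(2,5): no bracket -> illegal
(3,0): no bracket -> illegal
(3,4): no bracket -> illegal
(3,5): no bracket -> illegal
(4,1): no bracket -> illegal
(4,2): no bracket -> illegal
(5,2): no bracket -> illegal
(5,3): flips 1 -> legal
(5,4): no bracket -> illegal
(5,5): flips 1 -> legal

Answer: (0,4) (1,1) (1,3) (2,0) (5,3) (5,5)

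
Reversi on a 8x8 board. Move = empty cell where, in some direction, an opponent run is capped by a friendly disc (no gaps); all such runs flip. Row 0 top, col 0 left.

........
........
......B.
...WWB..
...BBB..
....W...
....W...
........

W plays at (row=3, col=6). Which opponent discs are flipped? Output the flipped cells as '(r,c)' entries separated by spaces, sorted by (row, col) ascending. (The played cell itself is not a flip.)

Dir NW: first cell '.' (not opp) -> no flip
Dir N: opp run (2,6), next='.' -> no flip
Dir NE: first cell '.' (not opp) -> no flip
Dir W: opp run (3,5) capped by W -> flip
Dir E: first cell '.' (not opp) -> no flip
Dir SW: opp run (4,5) capped by W -> flip
Dir S: first cell '.' (not opp) -> no flip
Dir SE: first cell '.' (not opp) -> no flip

Answer: (3,5) (4,5)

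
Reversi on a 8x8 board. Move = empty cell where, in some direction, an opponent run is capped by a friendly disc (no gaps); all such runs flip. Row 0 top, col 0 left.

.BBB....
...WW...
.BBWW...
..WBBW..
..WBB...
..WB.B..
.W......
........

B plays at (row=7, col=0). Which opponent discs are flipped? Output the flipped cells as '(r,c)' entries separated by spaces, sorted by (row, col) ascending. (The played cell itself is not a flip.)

Dir NW: edge -> no flip
Dir N: first cell '.' (not opp) -> no flip
Dir NE: opp run (6,1) (5,2) capped by B -> flip
Dir W: edge -> no flip
Dir E: first cell '.' (not opp) -> no flip
Dir SW: edge -> no flip
Dir S: edge -> no flip
Dir SE: edge -> no flip

Answer: (5,2) (6,1)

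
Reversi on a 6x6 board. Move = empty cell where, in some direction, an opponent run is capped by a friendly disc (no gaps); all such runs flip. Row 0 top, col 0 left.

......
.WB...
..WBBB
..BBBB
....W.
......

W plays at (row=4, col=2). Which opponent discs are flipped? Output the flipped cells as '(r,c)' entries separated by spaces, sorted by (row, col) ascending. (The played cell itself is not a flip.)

Answer: (3,2)

Derivation:
Dir NW: first cell '.' (not opp) -> no flip
Dir N: opp run (3,2) capped by W -> flip
Dir NE: opp run (3,3) (2,4), next='.' -> no flip
Dir W: first cell '.' (not opp) -> no flip
Dir E: first cell '.' (not opp) -> no flip
Dir SW: first cell '.' (not opp) -> no flip
Dir S: first cell '.' (not opp) -> no flip
Dir SE: first cell '.' (not opp) -> no flip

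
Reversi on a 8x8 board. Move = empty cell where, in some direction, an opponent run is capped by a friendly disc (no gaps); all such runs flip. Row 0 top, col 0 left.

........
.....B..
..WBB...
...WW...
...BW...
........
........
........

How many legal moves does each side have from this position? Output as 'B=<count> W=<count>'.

Answer: B=5 W=8

Derivation:
-- B to move --
(1,1): no bracket -> illegal
(1,2): no bracket -> illegal
(1,3): no bracket -> illegal
(2,1): flips 1 -> legal
(2,5): flips 1 -> legal
(3,1): no bracket -> illegal
(3,2): no bracket -> illegal
(3,5): no bracket -> illegal
(4,2): flips 1 -> legal
(4,5): flips 2 -> legal
(5,3): no bracket -> illegal
(5,4): flips 2 -> legal
(5,5): no bracket -> illegal
B mobility = 5
-- W to move --
(0,4): no bracket -> illegal
(0,5): no bracket -> illegal
(0,6): flips 2 -> legal
(1,2): flips 1 -> legal
(1,3): flips 1 -> legal
(1,4): flips 1 -> legal
(1,6): no bracket -> illegal
(2,5): flips 2 -> legal
(2,6): no bracket -> illegal
(3,2): no bracket -> illegal
(3,5): no bracket -> illegal
(4,2): flips 1 -> legal
(5,2): flips 1 -> legal
(5,3): flips 1 -> legal
(5,4): no bracket -> illegal
W mobility = 8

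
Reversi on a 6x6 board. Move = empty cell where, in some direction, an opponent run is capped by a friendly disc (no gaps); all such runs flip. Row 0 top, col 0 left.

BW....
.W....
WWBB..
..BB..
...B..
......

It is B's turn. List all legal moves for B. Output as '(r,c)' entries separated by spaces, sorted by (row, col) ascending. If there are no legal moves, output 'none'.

(0,2): flips 1 -> legal
(1,0): flips 1 -> legal
(1,2): no bracket -> illegal
(3,0): no bracket -> illegal
(3,1): no bracket -> illegal

Answer: (0,2) (1,0)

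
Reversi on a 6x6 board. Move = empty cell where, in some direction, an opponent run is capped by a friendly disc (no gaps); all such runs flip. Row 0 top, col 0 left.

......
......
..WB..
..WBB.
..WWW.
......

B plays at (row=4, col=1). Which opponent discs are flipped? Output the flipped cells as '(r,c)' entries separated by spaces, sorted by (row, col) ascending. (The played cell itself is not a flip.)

Answer: (3,2)

Derivation:
Dir NW: first cell '.' (not opp) -> no flip
Dir N: first cell '.' (not opp) -> no flip
Dir NE: opp run (3,2) capped by B -> flip
Dir W: first cell '.' (not opp) -> no flip
Dir E: opp run (4,2) (4,3) (4,4), next='.' -> no flip
Dir SW: first cell '.' (not opp) -> no flip
Dir S: first cell '.' (not opp) -> no flip
Dir SE: first cell '.' (not opp) -> no flip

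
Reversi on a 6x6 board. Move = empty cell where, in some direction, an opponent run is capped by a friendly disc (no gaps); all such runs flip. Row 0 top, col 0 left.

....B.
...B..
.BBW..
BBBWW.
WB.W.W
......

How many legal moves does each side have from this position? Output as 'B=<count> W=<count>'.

Answer: B=7 W=6

Derivation:
-- B to move --
(1,2): no bracket -> illegal
(1,4): flips 1 -> legal
(2,4): flips 1 -> legal
(2,5): no bracket -> illegal
(3,5): flips 2 -> legal
(4,2): no bracket -> illegal
(4,4): flips 1 -> legal
(5,0): flips 1 -> legal
(5,1): no bracket -> illegal
(5,2): no bracket -> illegal
(5,3): flips 3 -> legal
(5,4): flips 1 -> legal
(5,5): no bracket -> illegal
B mobility = 7
-- W to move --
(0,2): no bracket -> illegal
(0,3): flips 1 -> legal
(0,5): no bracket -> illegal
(1,0): flips 2 -> legal
(1,1): flips 1 -> legal
(1,2): no bracket -> illegal
(1,4): no bracket -> illegal
(1,5): no bracket -> illegal
(2,0): flips 3 -> legal
(2,4): no bracket -> illegal
(4,2): flips 1 -> legal
(5,0): flips 2 -> legal
(5,1): no bracket -> illegal
(5,2): no bracket -> illegal
W mobility = 6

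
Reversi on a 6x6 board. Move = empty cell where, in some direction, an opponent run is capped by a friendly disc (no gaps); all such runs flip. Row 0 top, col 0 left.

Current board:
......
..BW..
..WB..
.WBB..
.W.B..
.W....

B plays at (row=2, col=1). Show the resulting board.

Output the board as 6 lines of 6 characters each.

Answer: ......
..BW..
.BBB..
.WBB..
.W.B..
.W....

Derivation:
Place B at (2,1); scan 8 dirs for brackets.
Dir NW: first cell '.' (not opp) -> no flip
Dir N: first cell '.' (not opp) -> no flip
Dir NE: first cell 'B' (not opp) -> no flip
Dir W: first cell '.' (not opp) -> no flip
Dir E: opp run (2,2) capped by B -> flip
Dir SW: first cell '.' (not opp) -> no flip
Dir S: opp run (3,1) (4,1) (5,1), next=edge -> no flip
Dir SE: first cell 'B' (not opp) -> no flip
All flips: (2,2)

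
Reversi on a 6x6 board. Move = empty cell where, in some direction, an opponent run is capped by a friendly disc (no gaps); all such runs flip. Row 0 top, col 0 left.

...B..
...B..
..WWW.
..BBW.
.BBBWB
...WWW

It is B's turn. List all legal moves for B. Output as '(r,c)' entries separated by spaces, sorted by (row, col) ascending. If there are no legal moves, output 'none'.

(1,1): flips 1 -> legal
(1,2): flips 3 -> legal
(1,4): flips 1 -> legal
(1,5): flips 1 -> legal
(2,1): no bracket -> illegal
(2,5): flips 1 -> legal
(3,1): flips 1 -> legal
(3,5): flips 2 -> legal
(5,2): no bracket -> illegal

Answer: (1,1) (1,2) (1,4) (1,5) (2,5) (3,1) (3,5)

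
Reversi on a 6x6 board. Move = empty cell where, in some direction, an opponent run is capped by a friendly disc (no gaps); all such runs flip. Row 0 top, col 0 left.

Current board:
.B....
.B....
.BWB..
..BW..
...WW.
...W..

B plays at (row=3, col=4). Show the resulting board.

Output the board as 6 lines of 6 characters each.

Answer: .B....
.B....
.BWB..
..BBB.
...WW.
...W..

Derivation:
Place B at (3,4); scan 8 dirs for brackets.
Dir NW: first cell 'B' (not opp) -> no flip
Dir N: first cell '.' (not opp) -> no flip
Dir NE: first cell '.' (not opp) -> no flip
Dir W: opp run (3,3) capped by B -> flip
Dir E: first cell '.' (not opp) -> no flip
Dir SW: opp run (4,3), next='.' -> no flip
Dir S: opp run (4,4), next='.' -> no flip
Dir SE: first cell '.' (not opp) -> no flip
All flips: (3,3)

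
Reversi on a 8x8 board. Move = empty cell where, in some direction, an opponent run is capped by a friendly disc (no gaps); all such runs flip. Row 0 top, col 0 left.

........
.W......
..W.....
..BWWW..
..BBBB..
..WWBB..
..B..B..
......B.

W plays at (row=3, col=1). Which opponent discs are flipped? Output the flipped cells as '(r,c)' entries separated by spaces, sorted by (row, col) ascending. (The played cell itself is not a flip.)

Dir NW: first cell '.' (not opp) -> no flip
Dir N: first cell '.' (not opp) -> no flip
Dir NE: first cell 'W' (not opp) -> no flip
Dir W: first cell '.' (not opp) -> no flip
Dir E: opp run (3,2) capped by W -> flip
Dir SW: first cell '.' (not opp) -> no flip
Dir S: first cell '.' (not opp) -> no flip
Dir SE: opp run (4,2) capped by W -> flip

Answer: (3,2) (4,2)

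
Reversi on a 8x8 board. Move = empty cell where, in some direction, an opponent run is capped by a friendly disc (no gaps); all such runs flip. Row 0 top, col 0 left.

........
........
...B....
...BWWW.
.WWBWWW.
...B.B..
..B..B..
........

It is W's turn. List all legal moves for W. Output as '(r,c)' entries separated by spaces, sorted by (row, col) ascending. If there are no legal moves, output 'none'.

Answer: (1,2) (2,2) (2,4) (3,2) (5,2) (6,4) (6,6) (7,1) (7,5)

Derivation:
(1,2): flips 1 -> legal
(1,3): no bracket -> illegal
(1,4): no bracket -> illegal
(2,2): flips 1 -> legal
(2,4): flips 1 -> legal
(3,2): flips 1 -> legal
(5,1): no bracket -> illegal
(5,2): flips 1 -> legal
(5,4): no bracket -> illegal
(5,6): no bracket -> illegal
(6,1): no bracket -> illegal
(6,3): no bracket -> illegal
(6,4): flips 2 -> legal
(6,6): flips 1 -> legal
(7,1): flips 2 -> legal
(7,2): no bracket -> illegal
(7,3): no bracket -> illegal
(7,4): no bracket -> illegal
(7,5): flips 2 -> legal
(7,6): no bracket -> illegal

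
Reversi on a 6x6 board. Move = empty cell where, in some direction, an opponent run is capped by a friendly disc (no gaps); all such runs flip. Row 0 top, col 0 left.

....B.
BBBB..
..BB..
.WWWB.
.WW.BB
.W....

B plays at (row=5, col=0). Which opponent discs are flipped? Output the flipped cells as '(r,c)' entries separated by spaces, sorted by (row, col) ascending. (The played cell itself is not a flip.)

Answer: (3,2) (4,1)

Derivation:
Dir NW: edge -> no flip
Dir N: first cell '.' (not opp) -> no flip
Dir NE: opp run (4,1) (3,2) capped by B -> flip
Dir W: edge -> no flip
Dir E: opp run (5,1), next='.' -> no flip
Dir SW: edge -> no flip
Dir S: edge -> no flip
Dir SE: edge -> no flip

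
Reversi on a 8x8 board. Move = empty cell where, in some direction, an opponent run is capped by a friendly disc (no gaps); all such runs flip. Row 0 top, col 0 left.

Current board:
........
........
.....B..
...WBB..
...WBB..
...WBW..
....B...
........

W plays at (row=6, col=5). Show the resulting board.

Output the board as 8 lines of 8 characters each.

Place W at (6,5); scan 8 dirs for brackets.
Dir NW: opp run (5,4) capped by W -> flip
Dir N: first cell 'W' (not opp) -> no flip
Dir NE: first cell '.' (not opp) -> no flip
Dir W: opp run (6,4), next='.' -> no flip
Dir E: first cell '.' (not opp) -> no flip
Dir SW: first cell '.' (not opp) -> no flip
Dir S: first cell '.' (not opp) -> no flip
Dir SE: first cell '.' (not opp) -> no flip
All flips: (5,4)

Answer: ........
........
.....B..
...WBB..
...WBB..
...WWW..
....BW..
........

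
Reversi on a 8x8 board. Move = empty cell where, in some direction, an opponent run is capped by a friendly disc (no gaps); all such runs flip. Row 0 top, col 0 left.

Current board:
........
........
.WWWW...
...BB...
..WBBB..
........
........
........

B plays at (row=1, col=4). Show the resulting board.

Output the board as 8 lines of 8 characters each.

Answer: ........
....B...
.WWWB...
...BB...
..WBBB..
........
........
........

Derivation:
Place B at (1,4); scan 8 dirs for brackets.
Dir NW: first cell '.' (not opp) -> no flip
Dir N: first cell '.' (not opp) -> no flip
Dir NE: first cell '.' (not opp) -> no flip
Dir W: first cell '.' (not opp) -> no flip
Dir E: first cell '.' (not opp) -> no flip
Dir SW: opp run (2,3), next='.' -> no flip
Dir S: opp run (2,4) capped by B -> flip
Dir SE: first cell '.' (not opp) -> no flip
All flips: (2,4)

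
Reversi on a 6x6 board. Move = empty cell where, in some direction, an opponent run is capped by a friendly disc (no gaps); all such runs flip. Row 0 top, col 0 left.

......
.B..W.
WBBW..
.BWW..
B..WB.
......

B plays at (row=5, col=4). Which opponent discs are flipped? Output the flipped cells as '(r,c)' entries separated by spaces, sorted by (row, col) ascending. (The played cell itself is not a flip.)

Dir NW: opp run (4,3) (3,2) capped by B -> flip
Dir N: first cell 'B' (not opp) -> no flip
Dir NE: first cell '.' (not opp) -> no flip
Dir W: first cell '.' (not opp) -> no flip
Dir E: first cell '.' (not opp) -> no flip
Dir SW: edge -> no flip
Dir S: edge -> no flip
Dir SE: edge -> no flip

Answer: (3,2) (4,3)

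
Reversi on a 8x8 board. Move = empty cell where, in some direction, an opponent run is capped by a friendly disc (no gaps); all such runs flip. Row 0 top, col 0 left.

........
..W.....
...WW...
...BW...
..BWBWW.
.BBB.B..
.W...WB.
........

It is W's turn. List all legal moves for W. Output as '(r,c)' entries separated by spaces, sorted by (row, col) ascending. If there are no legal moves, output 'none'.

Answer: (3,2) (4,1) (5,4) (6,0) (6,3) (6,4) (6,7)

Derivation:
(2,2): no bracket -> illegal
(3,1): no bracket -> illegal
(3,2): flips 1 -> legal
(3,5): no bracket -> illegal
(4,0): no bracket -> illegal
(4,1): flips 2 -> legal
(5,0): no bracket -> illegal
(5,4): flips 1 -> legal
(5,6): no bracket -> illegal
(5,7): no bracket -> illegal
(6,0): flips 3 -> legal
(6,2): no bracket -> illegal
(6,3): flips 1 -> legal
(6,4): flips 1 -> legal
(6,7): flips 1 -> legal
(7,5): no bracket -> illegal
(7,6): no bracket -> illegal
(7,7): no bracket -> illegal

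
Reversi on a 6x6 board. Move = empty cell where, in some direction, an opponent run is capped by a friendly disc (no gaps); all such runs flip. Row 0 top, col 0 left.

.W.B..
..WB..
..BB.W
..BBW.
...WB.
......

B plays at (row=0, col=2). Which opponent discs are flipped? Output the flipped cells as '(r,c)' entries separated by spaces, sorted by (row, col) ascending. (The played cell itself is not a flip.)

Answer: (1,2)

Derivation:
Dir NW: edge -> no flip
Dir N: edge -> no flip
Dir NE: edge -> no flip
Dir W: opp run (0,1), next='.' -> no flip
Dir E: first cell 'B' (not opp) -> no flip
Dir SW: first cell '.' (not opp) -> no flip
Dir S: opp run (1,2) capped by B -> flip
Dir SE: first cell 'B' (not opp) -> no flip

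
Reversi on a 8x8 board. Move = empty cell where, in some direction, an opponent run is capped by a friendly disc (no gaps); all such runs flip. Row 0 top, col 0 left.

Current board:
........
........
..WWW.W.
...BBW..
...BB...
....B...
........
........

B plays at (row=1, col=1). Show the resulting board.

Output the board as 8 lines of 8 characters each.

Place B at (1,1); scan 8 dirs for brackets.
Dir NW: first cell '.' (not opp) -> no flip
Dir N: first cell '.' (not opp) -> no flip
Dir NE: first cell '.' (not opp) -> no flip
Dir W: first cell '.' (not opp) -> no flip
Dir E: first cell '.' (not opp) -> no flip
Dir SW: first cell '.' (not opp) -> no flip
Dir S: first cell '.' (not opp) -> no flip
Dir SE: opp run (2,2) capped by B -> flip
All flips: (2,2)

Answer: ........
.B......
..BWW.W.
...BBW..
...BB...
....B...
........
........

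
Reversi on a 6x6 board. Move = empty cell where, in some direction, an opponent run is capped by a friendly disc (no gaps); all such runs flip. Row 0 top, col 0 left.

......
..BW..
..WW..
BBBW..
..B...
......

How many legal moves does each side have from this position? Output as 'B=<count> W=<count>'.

-- B to move --
(0,2): no bracket -> illegal
(0,3): no bracket -> illegal
(0,4): flips 2 -> legal
(1,1): no bracket -> illegal
(1,4): flips 2 -> legal
(2,1): no bracket -> illegal
(2,4): flips 1 -> legal
(3,4): flips 2 -> legal
(4,3): no bracket -> illegal
(4,4): no bracket -> illegal
B mobility = 4
-- W to move --
(0,1): flips 1 -> legal
(0,2): flips 1 -> legal
(0,3): no bracket -> illegal
(1,1): flips 1 -> legal
(2,0): no bracket -> illegal
(2,1): no bracket -> illegal
(4,0): flips 1 -> legal
(4,1): flips 1 -> legal
(4,3): no bracket -> illegal
(5,1): flips 1 -> legal
(5,2): flips 2 -> legal
(5,3): no bracket -> illegal
W mobility = 7

Answer: B=4 W=7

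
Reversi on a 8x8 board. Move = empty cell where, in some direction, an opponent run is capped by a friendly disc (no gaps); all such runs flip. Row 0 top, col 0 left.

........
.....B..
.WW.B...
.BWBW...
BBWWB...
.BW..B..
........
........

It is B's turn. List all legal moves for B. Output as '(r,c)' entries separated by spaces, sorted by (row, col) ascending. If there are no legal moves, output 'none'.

(1,0): no bracket -> illegal
(1,1): flips 2 -> legal
(1,2): no bracket -> illegal
(1,3): flips 1 -> legal
(2,0): no bracket -> illegal
(2,3): flips 1 -> legal
(2,5): no bracket -> illegal
(3,0): no bracket -> illegal
(3,5): flips 1 -> legal
(4,5): no bracket -> illegal
(5,3): flips 3 -> legal
(5,4): no bracket -> illegal
(6,1): no bracket -> illegal
(6,2): no bracket -> illegal
(6,3): flips 1 -> legal

Answer: (1,1) (1,3) (2,3) (3,5) (5,3) (6,3)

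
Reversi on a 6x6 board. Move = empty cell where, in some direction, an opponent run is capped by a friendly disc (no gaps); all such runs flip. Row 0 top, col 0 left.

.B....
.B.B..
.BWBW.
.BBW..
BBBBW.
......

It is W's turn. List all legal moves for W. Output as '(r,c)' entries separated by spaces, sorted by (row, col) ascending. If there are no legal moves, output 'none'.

Answer: (0,0) (0,2) (0,3) (0,4) (2,0) (3,0) (5,1) (5,2) (5,3)

Derivation:
(0,0): flips 1 -> legal
(0,2): flips 1 -> legal
(0,3): flips 2 -> legal
(0,4): flips 1 -> legal
(1,0): no bracket -> illegal
(1,2): no bracket -> illegal
(1,4): no bracket -> illegal
(2,0): flips 1 -> legal
(3,0): flips 2 -> legal
(3,4): no bracket -> illegal
(5,0): no bracket -> illegal
(5,1): flips 1 -> legal
(5,2): flips 2 -> legal
(5,3): flips 1 -> legal
(5,4): no bracket -> illegal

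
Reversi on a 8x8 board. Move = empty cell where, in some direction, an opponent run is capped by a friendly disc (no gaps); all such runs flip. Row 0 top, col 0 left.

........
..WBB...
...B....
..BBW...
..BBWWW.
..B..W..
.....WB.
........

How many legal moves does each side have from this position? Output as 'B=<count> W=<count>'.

Answer: B=7 W=7

Derivation:
-- B to move --
(0,1): flips 1 -> legal
(0,2): no bracket -> illegal
(0,3): no bracket -> illegal
(1,1): flips 1 -> legal
(2,1): no bracket -> illegal
(2,2): no bracket -> illegal
(2,4): no bracket -> illegal
(2,5): flips 1 -> legal
(3,5): flips 1 -> legal
(3,6): no bracket -> illegal
(3,7): no bracket -> illegal
(4,7): flips 3 -> legal
(5,3): no bracket -> illegal
(5,4): no bracket -> illegal
(5,6): flips 2 -> legal
(5,7): no bracket -> illegal
(6,4): flips 1 -> legal
(7,4): no bracket -> illegal
(7,5): no bracket -> illegal
(7,6): no bracket -> illegal
B mobility = 7
-- W to move --
(0,2): no bracket -> illegal
(0,3): no bracket -> illegal
(0,4): no bracket -> illegal
(0,5): no bracket -> illegal
(1,5): flips 2 -> legal
(2,1): no bracket -> illegal
(2,2): flips 1 -> legal
(2,4): no bracket -> illegal
(2,5): no bracket -> illegal
(3,1): flips 2 -> legal
(4,1): flips 2 -> legal
(5,1): no bracket -> illegal
(5,3): no bracket -> illegal
(5,4): no bracket -> illegal
(5,6): no bracket -> illegal
(5,7): no bracket -> illegal
(6,1): flips 2 -> legal
(6,2): no bracket -> illegal
(6,3): no bracket -> illegal
(6,7): flips 1 -> legal
(7,5): no bracket -> illegal
(7,6): no bracket -> illegal
(7,7): flips 1 -> legal
W mobility = 7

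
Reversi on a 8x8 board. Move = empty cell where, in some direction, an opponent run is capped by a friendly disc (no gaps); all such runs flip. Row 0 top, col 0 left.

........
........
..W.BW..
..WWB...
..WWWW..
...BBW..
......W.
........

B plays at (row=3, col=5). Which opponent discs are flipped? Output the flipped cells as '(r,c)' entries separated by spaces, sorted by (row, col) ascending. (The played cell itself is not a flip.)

Answer: (4,4)

Derivation:
Dir NW: first cell 'B' (not opp) -> no flip
Dir N: opp run (2,5), next='.' -> no flip
Dir NE: first cell '.' (not opp) -> no flip
Dir W: first cell 'B' (not opp) -> no flip
Dir E: first cell '.' (not opp) -> no flip
Dir SW: opp run (4,4) capped by B -> flip
Dir S: opp run (4,5) (5,5), next='.' -> no flip
Dir SE: first cell '.' (not opp) -> no flip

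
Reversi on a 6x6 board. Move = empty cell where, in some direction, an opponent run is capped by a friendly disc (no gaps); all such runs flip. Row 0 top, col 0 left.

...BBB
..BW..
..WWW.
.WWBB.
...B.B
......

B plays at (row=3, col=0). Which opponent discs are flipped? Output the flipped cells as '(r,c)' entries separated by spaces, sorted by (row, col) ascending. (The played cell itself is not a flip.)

Dir NW: edge -> no flip
Dir N: first cell '.' (not opp) -> no flip
Dir NE: first cell '.' (not opp) -> no flip
Dir W: edge -> no flip
Dir E: opp run (3,1) (3,2) capped by B -> flip
Dir SW: edge -> no flip
Dir S: first cell '.' (not opp) -> no flip
Dir SE: first cell '.' (not opp) -> no flip

Answer: (3,1) (3,2)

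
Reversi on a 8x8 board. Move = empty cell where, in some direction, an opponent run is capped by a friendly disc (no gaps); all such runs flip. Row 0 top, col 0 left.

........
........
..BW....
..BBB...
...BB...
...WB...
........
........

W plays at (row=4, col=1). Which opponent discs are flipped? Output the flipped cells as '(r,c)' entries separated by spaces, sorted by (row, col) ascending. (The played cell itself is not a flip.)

Answer: (3,2)

Derivation:
Dir NW: first cell '.' (not opp) -> no flip
Dir N: first cell '.' (not opp) -> no flip
Dir NE: opp run (3,2) capped by W -> flip
Dir W: first cell '.' (not opp) -> no flip
Dir E: first cell '.' (not opp) -> no flip
Dir SW: first cell '.' (not opp) -> no flip
Dir S: first cell '.' (not opp) -> no flip
Dir SE: first cell '.' (not opp) -> no flip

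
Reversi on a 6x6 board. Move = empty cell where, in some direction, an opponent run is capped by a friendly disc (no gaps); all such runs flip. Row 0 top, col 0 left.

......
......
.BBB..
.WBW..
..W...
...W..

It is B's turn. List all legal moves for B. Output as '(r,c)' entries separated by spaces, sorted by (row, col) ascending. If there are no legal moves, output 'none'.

Answer: (3,0) (3,4) (4,0) (4,1) (4,3) (4,4) (5,2)

Derivation:
(2,0): no bracket -> illegal
(2,4): no bracket -> illegal
(3,0): flips 1 -> legal
(3,4): flips 1 -> legal
(4,0): flips 1 -> legal
(4,1): flips 1 -> legal
(4,3): flips 1 -> legal
(4,4): flips 1 -> legal
(5,1): no bracket -> illegal
(5,2): flips 1 -> legal
(5,4): no bracket -> illegal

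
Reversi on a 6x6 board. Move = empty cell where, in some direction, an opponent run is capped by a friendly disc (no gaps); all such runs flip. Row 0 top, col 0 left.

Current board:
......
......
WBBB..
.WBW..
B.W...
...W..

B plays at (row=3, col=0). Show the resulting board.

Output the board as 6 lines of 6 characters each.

Answer: ......
......
WBBB..
BBBW..
B.W...
...W..

Derivation:
Place B at (3,0); scan 8 dirs for brackets.
Dir NW: edge -> no flip
Dir N: opp run (2,0), next='.' -> no flip
Dir NE: first cell 'B' (not opp) -> no flip
Dir W: edge -> no flip
Dir E: opp run (3,1) capped by B -> flip
Dir SW: edge -> no flip
Dir S: first cell 'B' (not opp) -> no flip
Dir SE: first cell '.' (not opp) -> no flip
All flips: (3,1)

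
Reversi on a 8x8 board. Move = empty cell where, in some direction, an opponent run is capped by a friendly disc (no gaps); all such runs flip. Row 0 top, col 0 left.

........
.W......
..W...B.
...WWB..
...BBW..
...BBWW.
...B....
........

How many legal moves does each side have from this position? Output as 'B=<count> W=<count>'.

-- B to move --
(0,0): flips 3 -> legal
(0,1): no bracket -> illegal
(0,2): no bracket -> illegal
(1,0): no bracket -> illegal
(1,2): no bracket -> illegal
(1,3): no bracket -> illegal
(2,0): no bracket -> illegal
(2,1): no bracket -> illegal
(2,3): flips 1 -> legal
(2,4): flips 1 -> legal
(2,5): flips 1 -> legal
(3,1): no bracket -> illegal
(3,2): flips 2 -> legal
(3,6): flips 1 -> legal
(4,2): no bracket -> illegal
(4,6): flips 1 -> legal
(4,7): no bracket -> illegal
(5,7): flips 2 -> legal
(6,4): no bracket -> illegal
(6,5): flips 2 -> legal
(6,6): flips 1 -> legal
(6,7): no bracket -> illegal
B mobility = 10
-- W to move --
(1,5): no bracket -> illegal
(1,6): no bracket -> illegal
(1,7): no bracket -> illegal
(2,4): no bracket -> illegal
(2,5): flips 1 -> legal
(2,7): no bracket -> illegal
(3,2): no bracket -> illegal
(3,6): flips 1 -> legal
(3,7): no bracket -> illegal
(4,2): flips 2 -> legal
(4,6): no bracket -> illegal
(5,2): flips 3 -> legal
(6,2): no bracket -> illegal
(6,4): flips 2 -> legal
(6,5): no bracket -> illegal
(7,2): flips 2 -> legal
(7,3): flips 3 -> legal
(7,4): no bracket -> illegal
W mobility = 7

Answer: B=10 W=7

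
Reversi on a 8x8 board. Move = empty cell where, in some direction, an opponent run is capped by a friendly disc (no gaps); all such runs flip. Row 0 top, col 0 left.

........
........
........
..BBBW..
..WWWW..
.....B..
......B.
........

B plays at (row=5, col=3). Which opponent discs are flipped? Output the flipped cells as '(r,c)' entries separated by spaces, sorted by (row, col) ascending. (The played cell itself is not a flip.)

Dir NW: opp run (4,2), next='.' -> no flip
Dir N: opp run (4,3) capped by B -> flip
Dir NE: opp run (4,4) (3,5), next='.' -> no flip
Dir W: first cell '.' (not opp) -> no flip
Dir E: first cell '.' (not opp) -> no flip
Dir SW: first cell '.' (not opp) -> no flip
Dir S: first cell '.' (not opp) -> no flip
Dir SE: first cell '.' (not opp) -> no flip

Answer: (4,3)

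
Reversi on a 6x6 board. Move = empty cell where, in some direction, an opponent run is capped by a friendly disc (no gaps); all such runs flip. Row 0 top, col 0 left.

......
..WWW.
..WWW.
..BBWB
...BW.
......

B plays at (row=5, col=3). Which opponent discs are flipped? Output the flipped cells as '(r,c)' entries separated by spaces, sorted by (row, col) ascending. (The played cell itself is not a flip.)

Dir NW: first cell '.' (not opp) -> no flip
Dir N: first cell 'B' (not opp) -> no flip
Dir NE: opp run (4,4) capped by B -> flip
Dir W: first cell '.' (not opp) -> no flip
Dir E: first cell '.' (not opp) -> no flip
Dir SW: edge -> no flip
Dir S: edge -> no flip
Dir SE: edge -> no flip

Answer: (4,4)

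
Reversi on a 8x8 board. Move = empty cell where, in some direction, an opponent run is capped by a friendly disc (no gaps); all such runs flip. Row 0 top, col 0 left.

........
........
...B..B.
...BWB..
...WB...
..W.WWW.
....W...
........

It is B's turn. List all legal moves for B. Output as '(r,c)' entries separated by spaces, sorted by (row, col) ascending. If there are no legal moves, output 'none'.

(2,4): flips 1 -> legal
(2,5): no bracket -> illegal
(3,2): no bracket -> illegal
(4,1): no bracket -> illegal
(4,2): flips 1 -> legal
(4,5): flips 1 -> legal
(4,6): no bracket -> illegal
(4,7): no bracket -> illegal
(5,1): no bracket -> illegal
(5,3): flips 1 -> legal
(5,7): no bracket -> illegal
(6,1): no bracket -> illegal
(6,2): no bracket -> illegal
(6,3): no bracket -> illegal
(6,5): no bracket -> illegal
(6,6): flips 1 -> legal
(6,7): no bracket -> illegal
(7,3): no bracket -> illegal
(7,4): flips 2 -> legal
(7,5): no bracket -> illegal

Answer: (2,4) (4,2) (4,5) (5,3) (6,6) (7,4)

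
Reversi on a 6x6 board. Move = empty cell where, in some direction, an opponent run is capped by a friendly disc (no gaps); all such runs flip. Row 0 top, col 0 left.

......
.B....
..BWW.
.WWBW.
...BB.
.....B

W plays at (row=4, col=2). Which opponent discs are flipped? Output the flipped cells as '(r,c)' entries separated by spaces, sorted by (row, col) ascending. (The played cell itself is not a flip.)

Dir NW: first cell 'W' (not opp) -> no flip
Dir N: first cell 'W' (not opp) -> no flip
Dir NE: opp run (3,3) capped by W -> flip
Dir W: first cell '.' (not opp) -> no flip
Dir E: opp run (4,3) (4,4), next='.' -> no flip
Dir SW: first cell '.' (not opp) -> no flip
Dir S: first cell '.' (not opp) -> no flip
Dir SE: first cell '.' (not opp) -> no flip

Answer: (3,3)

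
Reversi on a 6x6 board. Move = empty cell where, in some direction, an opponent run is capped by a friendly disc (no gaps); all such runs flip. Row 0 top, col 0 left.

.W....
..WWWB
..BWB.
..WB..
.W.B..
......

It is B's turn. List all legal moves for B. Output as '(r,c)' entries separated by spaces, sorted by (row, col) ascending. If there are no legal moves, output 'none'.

Answer: (0,2) (0,3) (0,4) (1,1) (2,1) (3,1) (4,2)

Derivation:
(0,0): no bracket -> illegal
(0,2): flips 2 -> legal
(0,3): flips 2 -> legal
(0,4): flips 2 -> legal
(0,5): no bracket -> illegal
(1,0): no bracket -> illegal
(1,1): flips 3 -> legal
(2,1): flips 1 -> legal
(2,5): no bracket -> illegal
(3,0): no bracket -> illegal
(3,1): flips 1 -> legal
(3,4): no bracket -> illegal
(4,0): no bracket -> illegal
(4,2): flips 1 -> legal
(5,0): no bracket -> illegal
(5,1): no bracket -> illegal
(5,2): no bracket -> illegal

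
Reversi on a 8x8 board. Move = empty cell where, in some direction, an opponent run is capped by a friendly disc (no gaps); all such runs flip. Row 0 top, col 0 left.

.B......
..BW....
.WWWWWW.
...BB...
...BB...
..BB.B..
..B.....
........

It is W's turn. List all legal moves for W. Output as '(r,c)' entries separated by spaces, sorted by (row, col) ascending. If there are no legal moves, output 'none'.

Answer: (0,2) (0,3) (1,1) (4,2) (4,5) (5,4) (6,1) (6,3) (6,6)

Derivation:
(0,0): no bracket -> illegal
(0,2): flips 1 -> legal
(0,3): flips 1 -> legal
(1,0): no bracket -> illegal
(1,1): flips 1 -> legal
(3,2): no bracket -> illegal
(3,5): no bracket -> illegal
(4,1): no bracket -> illegal
(4,2): flips 1 -> legal
(4,5): flips 1 -> legal
(4,6): no bracket -> illegal
(5,1): no bracket -> illegal
(5,4): flips 2 -> legal
(5,6): no bracket -> illegal
(6,1): flips 3 -> legal
(6,3): flips 3 -> legal
(6,4): no bracket -> illegal
(6,5): no bracket -> illegal
(6,6): flips 3 -> legal
(7,1): no bracket -> illegal
(7,2): no bracket -> illegal
(7,3): no bracket -> illegal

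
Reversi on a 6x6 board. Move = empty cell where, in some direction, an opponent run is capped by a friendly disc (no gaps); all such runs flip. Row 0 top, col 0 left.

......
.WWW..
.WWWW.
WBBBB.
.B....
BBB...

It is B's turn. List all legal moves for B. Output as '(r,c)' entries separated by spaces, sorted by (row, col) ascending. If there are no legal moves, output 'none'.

Answer: (0,0) (0,1) (0,2) (0,3) (0,4) (1,0) (1,4) (1,5)

Derivation:
(0,0): flips 2 -> legal
(0,1): flips 4 -> legal
(0,2): flips 2 -> legal
(0,3): flips 2 -> legal
(0,4): flips 2 -> legal
(1,0): flips 1 -> legal
(1,4): flips 2 -> legal
(1,5): flips 1 -> legal
(2,0): no bracket -> illegal
(2,5): no bracket -> illegal
(3,5): no bracket -> illegal
(4,0): no bracket -> illegal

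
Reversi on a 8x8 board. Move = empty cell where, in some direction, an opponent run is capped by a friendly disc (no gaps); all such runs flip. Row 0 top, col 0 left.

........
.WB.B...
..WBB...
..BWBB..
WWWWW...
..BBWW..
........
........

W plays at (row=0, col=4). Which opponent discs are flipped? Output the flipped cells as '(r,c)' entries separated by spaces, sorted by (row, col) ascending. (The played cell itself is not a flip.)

Answer: (1,4) (2,4) (3,4)

Derivation:
Dir NW: edge -> no flip
Dir N: edge -> no flip
Dir NE: edge -> no flip
Dir W: first cell '.' (not opp) -> no flip
Dir E: first cell '.' (not opp) -> no flip
Dir SW: first cell '.' (not opp) -> no flip
Dir S: opp run (1,4) (2,4) (3,4) capped by W -> flip
Dir SE: first cell '.' (not opp) -> no flip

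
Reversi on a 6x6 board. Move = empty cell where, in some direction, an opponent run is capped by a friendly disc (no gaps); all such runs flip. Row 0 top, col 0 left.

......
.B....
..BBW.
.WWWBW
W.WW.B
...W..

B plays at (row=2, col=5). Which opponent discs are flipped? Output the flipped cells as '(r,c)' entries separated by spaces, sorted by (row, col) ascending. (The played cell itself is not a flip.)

Dir NW: first cell '.' (not opp) -> no flip
Dir N: first cell '.' (not opp) -> no flip
Dir NE: edge -> no flip
Dir W: opp run (2,4) capped by B -> flip
Dir E: edge -> no flip
Dir SW: first cell 'B' (not opp) -> no flip
Dir S: opp run (3,5) capped by B -> flip
Dir SE: edge -> no flip

Answer: (2,4) (3,5)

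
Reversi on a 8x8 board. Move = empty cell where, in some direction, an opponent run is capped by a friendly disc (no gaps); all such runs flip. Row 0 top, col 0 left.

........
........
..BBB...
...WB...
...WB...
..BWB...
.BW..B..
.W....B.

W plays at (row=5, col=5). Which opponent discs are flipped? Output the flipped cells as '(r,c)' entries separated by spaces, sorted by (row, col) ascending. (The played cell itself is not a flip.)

Dir NW: opp run (4,4) capped by W -> flip
Dir N: first cell '.' (not opp) -> no flip
Dir NE: first cell '.' (not opp) -> no flip
Dir W: opp run (5,4) capped by W -> flip
Dir E: first cell '.' (not opp) -> no flip
Dir SW: first cell '.' (not opp) -> no flip
Dir S: opp run (6,5), next='.' -> no flip
Dir SE: first cell '.' (not opp) -> no flip

Answer: (4,4) (5,4)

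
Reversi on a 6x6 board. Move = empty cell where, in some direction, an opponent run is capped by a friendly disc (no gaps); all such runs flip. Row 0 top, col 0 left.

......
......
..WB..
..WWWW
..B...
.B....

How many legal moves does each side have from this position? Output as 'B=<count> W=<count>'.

-- B to move --
(1,1): no bracket -> illegal
(1,2): flips 2 -> legal
(1,3): no bracket -> illegal
(2,1): flips 1 -> legal
(2,4): flips 1 -> legal
(2,5): no bracket -> illegal
(3,1): no bracket -> illegal
(4,1): flips 1 -> legal
(4,3): flips 1 -> legal
(4,4): no bracket -> illegal
(4,5): flips 1 -> legal
B mobility = 6
-- W to move --
(1,2): flips 1 -> legal
(1,3): flips 1 -> legal
(1,4): flips 1 -> legal
(2,4): flips 1 -> legal
(3,1): no bracket -> illegal
(4,0): no bracket -> illegal
(4,1): no bracket -> illegal
(4,3): no bracket -> illegal
(5,0): no bracket -> illegal
(5,2): flips 1 -> legal
(5,3): no bracket -> illegal
W mobility = 5

Answer: B=6 W=5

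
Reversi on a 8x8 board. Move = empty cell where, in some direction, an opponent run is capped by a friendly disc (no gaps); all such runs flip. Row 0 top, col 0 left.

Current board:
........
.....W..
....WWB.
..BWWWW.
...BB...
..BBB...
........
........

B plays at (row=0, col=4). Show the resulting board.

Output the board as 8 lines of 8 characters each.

Answer: ....B...
.....B..
....WWB.
..BWWWW.
...BB...
..BBB...
........
........

Derivation:
Place B at (0,4); scan 8 dirs for brackets.
Dir NW: edge -> no flip
Dir N: edge -> no flip
Dir NE: edge -> no flip
Dir W: first cell '.' (not opp) -> no flip
Dir E: first cell '.' (not opp) -> no flip
Dir SW: first cell '.' (not opp) -> no flip
Dir S: first cell '.' (not opp) -> no flip
Dir SE: opp run (1,5) capped by B -> flip
All flips: (1,5)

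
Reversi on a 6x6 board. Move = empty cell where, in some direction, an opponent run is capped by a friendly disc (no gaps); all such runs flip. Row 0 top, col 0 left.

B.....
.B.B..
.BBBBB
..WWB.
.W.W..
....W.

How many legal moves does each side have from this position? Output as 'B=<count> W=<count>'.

-- B to move --
(3,0): no bracket -> illegal
(3,1): flips 2 -> legal
(4,0): no bracket -> illegal
(4,2): flips 2 -> legal
(4,4): flips 1 -> legal
(4,5): no bracket -> illegal
(5,0): flips 2 -> legal
(5,1): no bracket -> illegal
(5,2): flips 1 -> legal
(5,3): flips 2 -> legal
(5,5): no bracket -> illegal
B mobility = 6
-- W to move --
(0,1): no bracket -> illegal
(0,2): no bracket -> illegal
(0,3): flips 2 -> legal
(0,4): no bracket -> illegal
(1,0): flips 1 -> legal
(1,2): flips 1 -> legal
(1,4): flips 1 -> legal
(1,5): flips 1 -> legal
(2,0): no bracket -> illegal
(3,0): no bracket -> illegal
(3,1): no bracket -> illegal
(3,5): flips 1 -> legal
(4,4): no bracket -> illegal
(4,5): no bracket -> illegal
W mobility = 6

Answer: B=6 W=6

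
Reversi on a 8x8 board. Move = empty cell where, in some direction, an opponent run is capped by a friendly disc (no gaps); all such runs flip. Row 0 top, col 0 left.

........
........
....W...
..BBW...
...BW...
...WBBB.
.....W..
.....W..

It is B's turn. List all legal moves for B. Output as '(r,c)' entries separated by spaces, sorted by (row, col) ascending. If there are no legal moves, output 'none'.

(1,3): no bracket -> illegal
(1,4): flips 3 -> legal
(1,5): flips 1 -> legal
(2,3): no bracket -> illegal
(2,5): flips 1 -> legal
(3,5): flips 1 -> legal
(4,2): no bracket -> illegal
(4,5): flips 1 -> legal
(5,2): flips 1 -> legal
(6,2): no bracket -> illegal
(6,3): flips 1 -> legal
(6,4): no bracket -> illegal
(6,6): no bracket -> illegal
(7,4): flips 1 -> legal
(7,6): flips 1 -> legal

Answer: (1,4) (1,5) (2,5) (3,5) (4,5) (5,2) (6,3) (7,4) (7,6)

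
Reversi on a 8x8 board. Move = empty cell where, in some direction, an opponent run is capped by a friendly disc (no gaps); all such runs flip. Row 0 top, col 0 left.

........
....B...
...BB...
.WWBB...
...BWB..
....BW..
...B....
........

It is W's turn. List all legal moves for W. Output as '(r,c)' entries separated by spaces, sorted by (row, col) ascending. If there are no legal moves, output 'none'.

Answer: (0,4) (0,5) (2,2) (3,5) (4,2) (4,6) (5,3) (6,4) (6,5)

Derivation:
(0,3): no bracket -> illegal
(0,4): flips 3 -> legal
(0,5): flips 2 -> legal
(1,2): no bracket -> illegal
(1,3): no bracket -> illegal
(1,5): no bracket -> illegal
(2,2): flips 1 -> legal
(2,5): no bracket -> illegal
(3,5): flips 3 -> legal
(3,6): no bracket -> illegal
(4,2): flips 1 -> legal
(4,6): flips 1 -> legal
(5,2): no bracket -> illegal
(5,3): flips 1 -> legal
(5,6): no bracket -> illegal
(6,2): no bracket -> illegal
(6,4): flips 1 -> legal
(6,5): flips 2 -> legal
(7,2): no bracket -> illegal
(7,3): no bracket -> illegal
(7,4): no bracket -> illegal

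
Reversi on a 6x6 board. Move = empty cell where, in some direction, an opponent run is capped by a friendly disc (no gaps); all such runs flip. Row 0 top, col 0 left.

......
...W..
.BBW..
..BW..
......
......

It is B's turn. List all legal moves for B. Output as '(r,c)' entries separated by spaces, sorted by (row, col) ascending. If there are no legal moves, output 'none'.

Answer: (0,4) (1,4) (2,4) (3,4) (4,4)

Derivation:
(0,2): no bracket -> illegal
(0,3): no bracket -> illegal
(0,4): flips 1 -> legal
(1,2): no bracket -> illegal
(1,4): flips 1 -> legal
(2,4): flips 1 -> legal
(3,4): flips 1 -> legal
(4,2): no bracket -> illegal
(4,3): no bracket -> illegal
(4,4): flips 1 -> legal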